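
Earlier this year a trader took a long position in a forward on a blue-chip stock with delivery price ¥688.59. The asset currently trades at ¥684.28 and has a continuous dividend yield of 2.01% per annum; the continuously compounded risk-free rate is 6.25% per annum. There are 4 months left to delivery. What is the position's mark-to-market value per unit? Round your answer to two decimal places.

Current fair forward for the remaining 4 months: F = S·e^((r − q)·T), (r − q) = 0.0625 − 0.0201 = 0.0424
F = 684.28 · e^(0.0424 × 4/12) = 684.28 × 1.014234 = 694.0200
Value of long forward = (F − K)·e^(−rT) = (694.0200 − 688.59) · e^(−0.0625·4/12)
= 5.4300 × 0.979382 = 5.32

¥5.32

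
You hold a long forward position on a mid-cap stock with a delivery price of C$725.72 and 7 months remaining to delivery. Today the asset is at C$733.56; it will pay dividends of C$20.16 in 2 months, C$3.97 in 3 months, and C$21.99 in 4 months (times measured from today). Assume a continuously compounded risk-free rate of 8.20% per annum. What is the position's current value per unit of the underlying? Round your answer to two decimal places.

PV(remaining dividends) I = 20.16·e^(−0.0820·2/12) + 3.97·e^(−0.0820·3/12) + 21.99·e^(−0.0820·4/12) = 45.1729
Current forward F = (S − I)·e^(rT) = (733.56 − 45.1729)·e^(0.0820·7/12) = 688.3871 × 1.048996 = 722.1153
Value (long) = (F − K)·e^(−rT) = (722.1153 − 725.72) × 0.953293 = -3.4363
Value = -C$3.44

-C$3.44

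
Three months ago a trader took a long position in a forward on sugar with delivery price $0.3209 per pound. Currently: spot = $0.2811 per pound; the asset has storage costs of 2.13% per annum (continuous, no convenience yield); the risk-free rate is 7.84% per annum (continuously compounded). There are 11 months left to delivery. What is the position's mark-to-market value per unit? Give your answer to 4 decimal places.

Current fair forward for the remaining 11 months: F = S·e^((r + u)·T), (r + u) = 0.0784 + 0.0213 = 0.0997
F = 0.2811 · e^(0.0997 × 11/12) = 0.2811 × 1.095698 = 0.3080
Value of long forward = (F − K)·e^(−rT) = (0.3080 − 0.3209) · e^(−0.0784·11/12)
= -0.0129 × 0.930655 = -0.0120

-$0.0120 per pound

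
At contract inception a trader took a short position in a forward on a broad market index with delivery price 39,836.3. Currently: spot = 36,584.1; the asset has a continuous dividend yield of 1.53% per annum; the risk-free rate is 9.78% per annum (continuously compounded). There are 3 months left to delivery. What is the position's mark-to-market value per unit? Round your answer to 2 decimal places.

Current fair forward for the remaining 3 months: F = S·e^((r − q)·T), (r − q) = 0.0978 − 0.0153 = 0.0825
F = 36584.1 · e^(0.0825 × 3/12) = 36584.1 × 1.02083917 = 37346.4823
Value of long forward = (F − K)·e^(−rT) = (37346.4823 − 39836.3) · e^(−0.0978·3/12)
= -2489.8177 × 0.97584648 = -2429.68
Short position value = −(long value) = 2429.68

2429.68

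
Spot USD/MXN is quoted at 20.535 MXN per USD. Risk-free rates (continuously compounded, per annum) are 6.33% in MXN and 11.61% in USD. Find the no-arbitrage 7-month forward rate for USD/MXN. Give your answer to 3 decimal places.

19.912

F = S·e^((r_MXN − r_USD)T) = 20.535 · e^((0.0633 − 0.1161) × 7/12)
= 20.535 · e^-0.030800 = 20.535 × 0.969669
F = 19.912 MXN per USD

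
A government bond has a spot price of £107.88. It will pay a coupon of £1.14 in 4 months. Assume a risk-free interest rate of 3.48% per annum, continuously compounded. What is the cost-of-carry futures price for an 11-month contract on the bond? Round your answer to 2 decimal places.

£110.21

PV(coupons) I = 1.14·e^(−0.0348·4/12)
I = 1.1269
F = (S − I)·e^(rT) = (107.88 − 1.1269) · e^(0.0348·11/12)
= 106.7531 · e^0.031900 = 106.7531 × 1.032414 = £110.21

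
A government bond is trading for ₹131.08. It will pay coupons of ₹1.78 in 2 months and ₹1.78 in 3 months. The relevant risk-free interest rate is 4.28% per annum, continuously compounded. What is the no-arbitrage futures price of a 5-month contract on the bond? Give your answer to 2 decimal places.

PV(coupons) I = 1.78·e^(−0.0428·2/12) + 1.78·e^(−0.0428·3/12)
I = 1.7673 + 1.7611 = 3.5284
F = (S − I)·e^(rT) = (131.08 − 3.5284) · e^(0.0428·5/12)
= 127.5516 · e^0.017833 = 127.5516 × 1.017993 = ₹129.85

₹129.85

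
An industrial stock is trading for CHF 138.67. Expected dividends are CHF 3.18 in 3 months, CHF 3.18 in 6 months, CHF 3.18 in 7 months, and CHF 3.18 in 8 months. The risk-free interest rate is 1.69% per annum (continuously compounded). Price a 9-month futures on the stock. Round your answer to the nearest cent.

CHF 127.66

PV(dividends) I = 3.18·e^(−0.0169·3/12) + 3.18·e^(−0.0169·6/12) + 3.18·e^(−0.0169·7/12) + 3.18·e^(−0.0169·8/12)
I = 3.1666 + 3.1532 + 3.1488 + 3.1444 = 12.6130
F = (S − I)·e^(rT) = (138.67 − 12.6130) · e^(0.0169·9/12)
= 126.0570 · e^0.012675 = 126.0570 × 1.012756 = CHF 127.66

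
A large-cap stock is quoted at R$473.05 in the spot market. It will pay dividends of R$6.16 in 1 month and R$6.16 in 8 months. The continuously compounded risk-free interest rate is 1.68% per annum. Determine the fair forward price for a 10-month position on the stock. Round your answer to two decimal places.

PV(dividends) I = 6.16·e^(−0.0168·1/12) + 6.16·e^(−0.0168·8/12)
I = 6.1514 + 6.0914 = 12.2428
F = (S − I)·e^(rT) = (473.05 − 12.2428) · e^(0.0168·10/12)
= 460.8072 · e^0.014000 = 460.8072 × 1.014098 = R$467.30

R$467.30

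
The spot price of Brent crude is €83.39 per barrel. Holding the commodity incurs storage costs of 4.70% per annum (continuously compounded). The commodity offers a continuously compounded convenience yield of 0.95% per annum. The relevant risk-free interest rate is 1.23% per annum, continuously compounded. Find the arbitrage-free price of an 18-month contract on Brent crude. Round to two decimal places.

€89.86 per barrel

Net carry = r + u − y = 0.0123 + 0.0470 − 0.0095 = 0.0498
F = S·e^((r+u−y)T) = 83.39 · e^(0.0498 × 18/12) = 83.39 · e^0.074700
= 83.39 × 1.077561 = €89.86 per barrel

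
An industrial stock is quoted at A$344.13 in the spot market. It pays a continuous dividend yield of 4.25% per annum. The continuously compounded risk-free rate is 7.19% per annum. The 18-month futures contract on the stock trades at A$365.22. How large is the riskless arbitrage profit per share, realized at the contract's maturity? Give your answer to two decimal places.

A$5.57 per share

Fair futures: F* = S·e^(carry·T), with carry = (r − q) = 0.0719 − 0.0425 = 0.0294
F* = 344.13 · e^(0.0294 × 18/12) = 344.13 · e^0.044100 = 344.13 × 1.045087 = A$359.6458
Market A$365.22 > fair A$359.6458: forward overpriced → cash-and-carry (buy spot, short the forward).
At maturity, profit = |F_mkt − F*| = |365.22 − 359.6458| = A$5.57 per share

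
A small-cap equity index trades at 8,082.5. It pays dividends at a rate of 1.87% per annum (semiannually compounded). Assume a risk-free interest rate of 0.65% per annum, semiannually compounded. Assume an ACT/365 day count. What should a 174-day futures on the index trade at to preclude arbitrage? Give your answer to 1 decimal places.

8,035.9

F = S · (1+r/2)^(2T) / (1+q/2)^(2T)
= 8082.5 × 1.003098 / 1.008913 = 8082.5 × 0.994236
F = 8,035.9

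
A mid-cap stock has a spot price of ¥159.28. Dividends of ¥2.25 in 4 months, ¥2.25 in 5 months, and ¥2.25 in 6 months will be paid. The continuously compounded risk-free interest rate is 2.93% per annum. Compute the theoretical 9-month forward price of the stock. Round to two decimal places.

PV(dividends) I = 2.25·e^(−0.0293·4/12) + 2.25·e^(−0.0293·5/12) + 2.25·e^(−0.0293·6/12)
I = 2.2281 + 2.2227 + 2.2173 = 6.6681
F = (S − I)·e^(rT) = (159.28 − 6.6681) · e^(0.0293·9/12)
= 152.6119 · e^0.021975 = 152.6119 × 1.022218 = ¥156.00

¥156.00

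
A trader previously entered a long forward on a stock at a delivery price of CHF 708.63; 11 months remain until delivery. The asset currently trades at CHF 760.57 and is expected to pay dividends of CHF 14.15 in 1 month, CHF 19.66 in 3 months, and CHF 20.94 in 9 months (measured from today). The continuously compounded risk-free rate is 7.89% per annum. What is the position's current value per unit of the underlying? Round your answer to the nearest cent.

PV(remaining dividends) I = 14.15·e^(−0.0789·1/12) + 19.66·e^(−0.0789·3/12) + 20.94·e^(−0.0789·9/12) = 53.0701
Current forward F = (S − I)·e^(rT) = (760.57 − 53.0701)·e^(0.0789·11/12) = 707.4999 × 1.075005 = 760.5659
Value (long) = (F − K)·e^(−rT) = (760.5659 − 708.63) × 0.930229 = 48.3123
Value = CHF 48.31

CHF 48.31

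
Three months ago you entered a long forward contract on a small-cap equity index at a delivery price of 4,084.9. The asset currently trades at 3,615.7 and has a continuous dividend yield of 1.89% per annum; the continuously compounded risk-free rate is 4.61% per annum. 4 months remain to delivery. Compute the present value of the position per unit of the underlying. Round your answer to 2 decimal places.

Current fair forward for the remaining 4 months: F = S·e^((r − q)·T), (r − q) = 0.0461 − 0.0189 = 0.0272
F = 3615.7 · e^(0.0272 × 4/12) = 3615.7 × 1.00910789 = 3648.6314
Value of long forward = (F − K)·e^(−rT) = (3648.6314 − 4084.9) · e^(−0.0461·4/12)
= -436.2686 × 0.98475080 = -429.62

-429.62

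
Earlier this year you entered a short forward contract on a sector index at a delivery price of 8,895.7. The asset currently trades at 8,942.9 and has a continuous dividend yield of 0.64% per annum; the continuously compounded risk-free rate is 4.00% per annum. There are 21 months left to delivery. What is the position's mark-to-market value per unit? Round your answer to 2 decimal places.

-549.00

Current fair forward for the remaining 21 months: F = S·e^((r − q)·T), (r − q) = 0.0400 − 0.0064 = 0.0336
F = 8942.9 · e^(0.0336 × 21/12) = 8942.9 × 1.06056311 = 9484.5098
Value of long forward = (F − K)·e^(−rT) = (9484.5098 − 8895.7) · e^(−0.0400·21/12)
= 588.8098 × 0.93239382 = 549.00
Short position value = −(long value) = -549.00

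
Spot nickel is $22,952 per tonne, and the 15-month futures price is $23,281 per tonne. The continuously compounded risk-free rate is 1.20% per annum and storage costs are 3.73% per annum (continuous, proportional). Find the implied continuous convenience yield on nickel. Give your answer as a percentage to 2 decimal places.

3.79%

F = S·e^((r+u−y)T) ⇒ (r+u−y) = ln(F/S)/T
ln(23281/22952) = 0.014232; /T ⇒ 0.011386
y = r + u − ln(F/S)/T = 0.0120 + 0.0373 − 0.011386 = 0.037914
y = 3.79%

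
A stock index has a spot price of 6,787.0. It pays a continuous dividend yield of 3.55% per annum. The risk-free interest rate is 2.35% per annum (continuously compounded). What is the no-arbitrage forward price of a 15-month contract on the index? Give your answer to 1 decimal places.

F = S·e^((r − q)T) = 6787.0 · e^((0.0235 − 0.0355) × 15/12)
= 6787.0 · e^-0.015000 = 6787.0 × 0.985112
F = 6,686.0

6,686.0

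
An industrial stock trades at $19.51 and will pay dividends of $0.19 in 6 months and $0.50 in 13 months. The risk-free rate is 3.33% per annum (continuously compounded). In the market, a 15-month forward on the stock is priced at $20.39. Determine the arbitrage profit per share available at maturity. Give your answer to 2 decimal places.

PV(dividends) I = 0.19·e^(−0.0333·6/12) + 0.50·e^(−0.0333·13/12) = 0.6691
Fair forward F* = (S − I)·e^(rT) = (19.51 − 0.6691)·e^0.041625 = 18.8409 × 1.042503 = 19.6417
Market $20.39 > fair 19.6417: forward overpriced → cash-and-carry (borrow at r, buy the stock and collect the dividends, short the forward).
Profit at T = |F_mkt − F*| = |20.39 − 19.6417| = $0.75 per share

$0.75 per share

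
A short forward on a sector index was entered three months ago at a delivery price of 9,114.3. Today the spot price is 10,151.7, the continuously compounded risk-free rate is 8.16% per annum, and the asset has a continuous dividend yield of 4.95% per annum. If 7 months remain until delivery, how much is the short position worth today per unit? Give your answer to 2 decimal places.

-1172.14

Current fair forward for the remaining 7 months: F = S·e^((r − q)·T), (r − q) = 0.0816 − 0.0495 = 0.0321
F = 10151.7 · e^(0.0321 × 7/12) = 10151.7 × 1.01890141 = 10343.5814
Value of long forward = (F − K)·e^(−rT) = (10343.5814 − 9114.3) · e^(−0.0816·7/12)
= 1229.2814 × 0.95351512 = 1172.14
Short position value = −(long value) = -1172.14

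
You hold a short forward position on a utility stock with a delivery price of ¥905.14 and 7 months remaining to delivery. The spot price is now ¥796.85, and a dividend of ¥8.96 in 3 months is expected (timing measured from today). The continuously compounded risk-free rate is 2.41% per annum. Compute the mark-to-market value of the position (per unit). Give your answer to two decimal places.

PV(remaining dividends) I = 8.96·e^(−0.0241·3/12) = 8.9062
Current forward F = (S − I)·e^(rT) = (796.85 − 8.9062)·e^(0.0241·7/12) = 787.9438 × 1.014158 = 799.0995
Value (long) = (F − K)·e^(−rT) = (799.0995 − 905.14) × 0.986040 = -104.5602
Short position value = −(long value) = ¥104.56

¥104.56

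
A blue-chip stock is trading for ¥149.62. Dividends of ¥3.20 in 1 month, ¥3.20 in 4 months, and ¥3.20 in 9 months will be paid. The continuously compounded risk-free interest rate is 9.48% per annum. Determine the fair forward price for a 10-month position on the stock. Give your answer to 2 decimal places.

¥151.90

PV(dividends) I = 3.20·e^(−0.0948·1/12) + 3.20·e^(−0.0948·4/12) + 3.20·e^(−0.0948·9/12)
I = 3.1748 + 3.1005 + 2.9804 = 9.2557
F = (S − I)·e^(rT) = (149.62 − 9.2557) · e^(0.0948·10/12)
= 140.3643 · e^0.079000 = 140.3643 × 1.082204 = ¥151.90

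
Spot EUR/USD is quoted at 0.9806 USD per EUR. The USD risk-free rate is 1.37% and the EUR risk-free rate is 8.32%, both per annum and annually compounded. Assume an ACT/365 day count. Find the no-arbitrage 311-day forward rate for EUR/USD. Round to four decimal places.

By covered interest parity, F = S · (1+r_USD)^T / (1+r_EUR)^T
= 0.9806 × 1.011661 / 1.070468 = 0.9806 × 0.945064
F = 0.9267 USD per EUR

0.9267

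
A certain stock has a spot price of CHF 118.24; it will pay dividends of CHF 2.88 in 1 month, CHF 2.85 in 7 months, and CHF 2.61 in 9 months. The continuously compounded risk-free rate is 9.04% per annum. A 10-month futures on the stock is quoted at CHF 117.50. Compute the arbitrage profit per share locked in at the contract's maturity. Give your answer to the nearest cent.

PV(dividends) I = 2.88·e^(−0.0904·1/12) + 2.85·e^(−0.0904·7/12) + 2.61·e^(−0.0904·9/12) = 8.0009
Fair futures F* = (S − I)·e^(rT) = (118.24 − 8.0009)·e^0.075333 = 110.2391 × 1.078243 = 118.8645
Market CHF 117.50 < fair 118.8645: forward underpriced → reverse cash-and-carry (short the stock, invest proceeds at r, pay the dividends, go long the forward).
Profit at T = |F_mkt − F*| = |117.50 − 118.8645| = CHF 1.36 per share

CHF 1.36 per share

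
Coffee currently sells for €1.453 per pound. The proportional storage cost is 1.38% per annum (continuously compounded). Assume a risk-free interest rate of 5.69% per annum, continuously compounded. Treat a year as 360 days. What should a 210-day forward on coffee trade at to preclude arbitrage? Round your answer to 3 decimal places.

Net carry = r + u − y = 0.0569 + 0.0138 − 0.0000 = 0.0707
F = S·e^((r+u−y)T) = 1.453 · e^(0.0707 × 210/360) = 1.453 · e^0.041242
= 1.453 × 1.042104 = €1.514 per pound

€1.514 per pound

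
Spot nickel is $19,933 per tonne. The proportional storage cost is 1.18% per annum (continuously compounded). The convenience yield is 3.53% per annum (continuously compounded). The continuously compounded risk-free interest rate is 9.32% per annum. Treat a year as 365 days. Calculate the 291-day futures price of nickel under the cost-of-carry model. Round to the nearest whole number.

$21,072 per tonne

Net carry = r + u − y = 0.0932 + 0.0118 − 0.0353 = 0.0697
F = S·e^((r+u−y)T) = 19933 · e^(0.0697 × 291/365) = 19933 · e^0.055569
= 19933 × 1.057142 = $21,072 per tonne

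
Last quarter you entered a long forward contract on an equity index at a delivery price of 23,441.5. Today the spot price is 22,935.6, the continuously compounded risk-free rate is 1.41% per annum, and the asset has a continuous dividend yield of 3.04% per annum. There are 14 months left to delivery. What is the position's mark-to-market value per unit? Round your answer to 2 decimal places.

-922.63

Current fair forward for the remaining 14 months: F = S·e^((r − q)·T), (r − q) = 0.0141 − 0.0304 = -0.0163
F = 22935.6 · e^(-0.0163 × 14/12) = 22935.6 × 0.98116301 = 22503.5623
Value of long forward = (F − K)·e^(−rT) = (22503.5623 − 23441.5) · e^(−0.0141·14/12)
= -937.9377 × 0.98368456 = -922.63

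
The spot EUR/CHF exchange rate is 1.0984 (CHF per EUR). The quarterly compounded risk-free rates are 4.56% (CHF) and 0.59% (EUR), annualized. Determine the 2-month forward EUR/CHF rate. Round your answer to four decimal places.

By covered interest parity, F = S · (1+r_CHF/4)^(4T) / (1+r_EUR/4)^(4T)
= 1.0984 × 1.007586 / 1.000983 = 1.0984 × 1.006597
F = 1.1056 CHF per EUR

1.1056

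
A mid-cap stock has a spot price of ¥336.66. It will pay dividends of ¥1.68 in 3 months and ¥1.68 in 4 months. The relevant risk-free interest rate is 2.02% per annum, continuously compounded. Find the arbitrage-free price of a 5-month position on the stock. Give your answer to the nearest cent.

PV(dividends) I = 1.68·e^(−0.0202·3/12) + 1.68·e^(−0.0202·4/12)
I = 1.6715 + 1.6687 = 3.3402
F = (S − I)·e^(rT) = (336.66 − 3.3402) · e^(0.0202·5/12)
= 333.3198 · e^0.008417 = 333.3198 × 1.008453 = ¥336.14

¥336.14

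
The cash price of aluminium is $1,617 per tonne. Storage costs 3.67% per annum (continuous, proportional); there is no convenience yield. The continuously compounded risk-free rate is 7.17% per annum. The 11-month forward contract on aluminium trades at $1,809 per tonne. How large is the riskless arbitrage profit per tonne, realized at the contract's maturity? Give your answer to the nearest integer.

$23 per tonne

Fair forward: F* = S·e^(carry·T), with carry = (r + u) = 0.0717 + 0.0367 = 0.1084
F* = 1617 · e^(0.1084 × 11/12) = 1617 · e^0.099367 = 1617 × 1.104472 = $1785.9312
Market $1809 > fair $1785.9312: forward overpriced → cash-and-carry (buy spot, short the forward).
At maturity, profit = |F_mkt − F*| = |1809 − 1785.9312| = $23 per tonne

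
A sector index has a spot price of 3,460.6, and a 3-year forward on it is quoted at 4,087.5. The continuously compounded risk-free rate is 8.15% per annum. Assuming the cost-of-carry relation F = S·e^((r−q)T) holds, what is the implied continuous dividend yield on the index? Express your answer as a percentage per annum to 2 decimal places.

From F = S·e^((r−q)T): (r − q) = ln(F/S)/T
ln(4087.5/3460.6) = ln(1.181154) = 0.166492
(r − q) = 0.166492 / (3) = 0.055497
q = r − ln(F/S)/T = 0.0815 − 0.055497 = 0.026003
q = 2.60%

2.60%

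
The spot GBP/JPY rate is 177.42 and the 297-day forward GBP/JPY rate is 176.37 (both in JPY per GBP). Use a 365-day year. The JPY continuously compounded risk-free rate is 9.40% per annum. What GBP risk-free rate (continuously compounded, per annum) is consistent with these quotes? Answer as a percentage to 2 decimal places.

10.13%

F = S·e^((r_JPY − r_GBP)T) ⇒ r_GBP = r_JPY − ln(F/S)/T
ln(176.37/177.42) = -0.005936; /(297/365) = -0.007295
r_GBP = 0.0940 + 0.007295 = 0.101295
r_GBP = 10.13%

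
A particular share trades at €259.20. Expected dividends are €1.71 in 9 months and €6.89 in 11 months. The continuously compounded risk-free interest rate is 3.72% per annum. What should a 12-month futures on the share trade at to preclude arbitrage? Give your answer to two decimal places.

PV(dividends) I = 1.71·e^(−0.0372·9/12) + 6.89·e^(−0.0372·11/12)
I = 1.6630 + 6.6590 = 8.3220
F = (S − I)·e^(rT) = (259.20 − 8.3220) · e^(0.0372·12/12)
= 250.8780 · e^0.037200 = 250.8780 × 1.037901 = €260.39

€260.39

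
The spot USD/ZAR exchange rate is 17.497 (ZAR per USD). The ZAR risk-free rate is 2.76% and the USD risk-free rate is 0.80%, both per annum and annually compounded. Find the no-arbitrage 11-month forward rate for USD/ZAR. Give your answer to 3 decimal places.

By covered interest parity, F = S · (1+r_ZAR)^T / (1+r_USD)^T
= 17.497 × 1.025271 / 1.007331 = 17.497 × 1.017809
F = 17.809 ZAR per USD

17.809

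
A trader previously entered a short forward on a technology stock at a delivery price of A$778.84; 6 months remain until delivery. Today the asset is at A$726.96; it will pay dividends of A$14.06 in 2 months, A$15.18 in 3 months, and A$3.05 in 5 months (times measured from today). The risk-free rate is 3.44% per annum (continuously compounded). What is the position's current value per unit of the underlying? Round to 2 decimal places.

PV(remaining dividends) I = 14.06·e^(−0.0344·2/12) + 15.18·e^(−0.0344·3/12) + 3.05·e^(−0.0344·5/12) = 32.0362
Current forward F = (S − I)·e^(rT) = (726.96 − 32.0362)·e^(0.0344·6/12) = 694.9238 × 1.017349 = 706.9800
Value (long) = (F − K)·e^(−rT) = (706.9800 − 778.84) × 0.982947 = -70.6346
Short position value = −(long value) = A$70.63

A$70.63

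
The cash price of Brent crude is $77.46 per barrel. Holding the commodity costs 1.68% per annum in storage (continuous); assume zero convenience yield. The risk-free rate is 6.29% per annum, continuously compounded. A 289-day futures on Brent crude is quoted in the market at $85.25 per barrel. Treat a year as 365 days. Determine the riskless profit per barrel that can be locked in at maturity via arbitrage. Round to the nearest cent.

Fair futures: F* = S·e^(carry·T), with carry = (r + u) = 0.0629 + 0.0168 = 0.0797
F* = 77.46 · e^(0.0797 × 289/365) = 77.46 · e^0.063105 = 77.46 × 1.065139 = $82.5057
Market $85.25 > fair $82.5057: forward overpriced → cash-and-carry (buy spot, short the forward).
At maturity, profit = |F_mkt − F*| = |85.25 − 82.5057| = $2.74 per barrel

$2.74 per barrel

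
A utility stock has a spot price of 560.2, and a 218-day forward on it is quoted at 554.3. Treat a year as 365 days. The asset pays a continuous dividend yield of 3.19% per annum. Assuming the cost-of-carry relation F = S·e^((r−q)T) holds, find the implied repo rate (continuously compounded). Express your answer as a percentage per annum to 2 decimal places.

From F = S·e^((r−q)T): (r − q) = ln(F/S)/T
ln(554.3/560.2) = ln(0.989468) = -0.010588
(r − q) = -0.010588 / (218/365) = -0.017728
r = ln(F/S)/T + q = -0.017728 + 0.0319 = 0.014172
r = 1.42%

1.42%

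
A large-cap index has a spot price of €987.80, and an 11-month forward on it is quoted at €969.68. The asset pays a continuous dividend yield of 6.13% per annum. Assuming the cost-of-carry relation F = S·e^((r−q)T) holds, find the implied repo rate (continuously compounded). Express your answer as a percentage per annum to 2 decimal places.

From F = S·e^((r−q)T): (r − q) = ln(F/S)/T
ln(969.68/987.80) = ln(0.981656) = -0.018514
(r − q) = -0.018514 / (11/12) = -0.020197
r = ln(F/S)/T + q = -0.020197 + 0.0613 = 0.041103
r = 4.11%

4.11%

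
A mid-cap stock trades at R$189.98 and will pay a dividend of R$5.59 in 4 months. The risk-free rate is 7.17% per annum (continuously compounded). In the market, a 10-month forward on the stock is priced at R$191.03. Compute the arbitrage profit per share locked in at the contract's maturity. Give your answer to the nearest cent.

R$4.85 per share

PV(dividends) I = 5.59·e^(−0.0717·4/12) = 5.4580
Fair forward F* = (S − I)·e^(rT) = (189.98 − 5.4580)·e^0.059750 = 184.5220 × 1.061571 = 195.8832
Market R$191.03 < fair 195.8832: forward underpriced → reverse cash-and-carry (short the stock, invest proceeds at r, pay the dividends, go long the forward).
Profit at T = |F_mkt − F*| = |191.03 − 195.8832| = R$4.85 per share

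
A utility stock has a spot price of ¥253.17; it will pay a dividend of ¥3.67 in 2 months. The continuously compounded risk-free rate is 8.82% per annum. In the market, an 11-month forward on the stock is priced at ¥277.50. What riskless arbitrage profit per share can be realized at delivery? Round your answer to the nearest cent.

PV(dividends) I = 3.67·e^(−0.0882·2/12) = 3.6164
Fair forward F* = (S − I)·e^(rT) = (253.17 − 3.6164)·e^0.080850 = 249.5536 × 1.084208 = 270.5680
Market ¥277.50 > fair 270.5680: forward overpriced → cash-and-carry (borrow at r, buy the stock and collect the dividends, short the forward).
Profit at T = |F_mkt − F*| = |277.50 − 270.5680| = ¥6.93 per share

¥6.93 per share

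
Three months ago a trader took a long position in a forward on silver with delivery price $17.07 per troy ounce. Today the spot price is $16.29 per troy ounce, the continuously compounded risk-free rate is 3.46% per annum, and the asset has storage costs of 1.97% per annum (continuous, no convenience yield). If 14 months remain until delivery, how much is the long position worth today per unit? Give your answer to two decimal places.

$0.27 per troy ounce

Current fair forward for the remaining 14 months: F = S·e^((r + u)·T), (r + u) = 0.0346 + 0.0197 = 0.0543
F = 16.29 · e^(0.0543 × 14/12) = 16.29 × 1.065400 = 17.3554
Value of long forward = (F − K)·e^(−rT) = (17.3554 − 17.07) · e^(−0.0346·14/12)
= 0.2854 × 0.960437 = 0.27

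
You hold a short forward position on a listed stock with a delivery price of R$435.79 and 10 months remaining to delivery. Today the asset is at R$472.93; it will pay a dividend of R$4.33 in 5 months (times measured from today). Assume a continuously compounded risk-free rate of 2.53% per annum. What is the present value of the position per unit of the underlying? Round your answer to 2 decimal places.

-R$41.95

PV(remaining dividends) I = 4.33·e^(−0.0253·5/12) = 4.2846
Current forward F = (S − I)·e^(rT) = (472.93 − 4.2846)·e^(0.0253·10/12) = 468.6454 × 1.021307 = 478.6308
Value (long) = (F − K)·e^(−rT) = (478.6308 − 435.79) × 0.979137 = 41.9470
Short position value = −(long value) = -R$41.95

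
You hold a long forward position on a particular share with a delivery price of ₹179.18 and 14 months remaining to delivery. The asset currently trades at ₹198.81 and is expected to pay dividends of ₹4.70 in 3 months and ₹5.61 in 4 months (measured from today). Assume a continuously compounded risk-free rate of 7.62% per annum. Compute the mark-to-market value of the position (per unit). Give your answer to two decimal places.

₹24.79

PV(remaining dividends) I = 4.70·e^(−0.0762·3/12) + 5.61·e^(−0.0762·4/12) = 10.0806
Current forward F = (S − I)·e^(rT) = (198.81 − 10.0806)·e^(0.0762·14/12) = 188.7294 × 1.092971 = 206.2758
Value (long) = (F − K)·e^(−rT) = (206.2758 − 179.18) × 0.914937 = 24.7909
Value = ₹24.79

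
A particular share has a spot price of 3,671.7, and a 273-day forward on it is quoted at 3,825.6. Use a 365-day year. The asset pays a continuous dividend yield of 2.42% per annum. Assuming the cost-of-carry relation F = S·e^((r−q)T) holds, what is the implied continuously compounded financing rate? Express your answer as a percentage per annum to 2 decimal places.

From F = S·e^((r−q)T): (r − q) = ln(F/S)/T
ln(3825.6/3671.7) = ln(1.041915) = 0.041060
(r − q) = 0.041060 / (273/365) = 0.054897
r = ln(F/S)/T + q = 0.054897 + 0.0242 = 0.079097
r = 7.91%

7.91%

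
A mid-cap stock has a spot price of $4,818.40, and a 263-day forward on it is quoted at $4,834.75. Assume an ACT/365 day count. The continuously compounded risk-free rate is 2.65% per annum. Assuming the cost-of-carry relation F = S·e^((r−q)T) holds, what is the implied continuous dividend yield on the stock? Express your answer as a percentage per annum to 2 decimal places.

2.18%

From F = S·e^((r−q)T): (r − q) = ln(F/S)/T
ln(4834.75/4818.40) = ln(1.003393) = 0.003387
(r − q) = 0.003387 / (263/365) = 0.004701
q = r − ln(F/S)/T = 0.0265 − 0.004701 = 0.021799
q = 2.18%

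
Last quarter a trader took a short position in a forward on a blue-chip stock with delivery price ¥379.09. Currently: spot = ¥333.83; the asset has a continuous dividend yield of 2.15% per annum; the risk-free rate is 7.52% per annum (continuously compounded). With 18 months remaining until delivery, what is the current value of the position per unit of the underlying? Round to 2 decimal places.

Current fair forward for the remaining 18 months: F = S·e^((r − q)·T), (r − q) = 0.0752 − 0.0215 = 0.0537
F = 333.83 · e^(0.0537 × 18/12) = 333.83 × 1.083883 = 361.8327
Value of long forward = (F − K)·e^(−rT) = (361.8327 − 379.09) · e^(−0.0752·18/12)
= -17.2573 × 0.893329 = -15.42
Short position value = −(long value) = ¥15.42

¥15.42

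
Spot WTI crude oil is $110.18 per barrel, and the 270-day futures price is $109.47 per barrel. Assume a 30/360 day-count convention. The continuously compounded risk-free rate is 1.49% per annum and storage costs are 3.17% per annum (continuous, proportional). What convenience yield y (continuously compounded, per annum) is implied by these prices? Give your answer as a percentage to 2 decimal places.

5.52%

F = S·e^((r+u−y)T) ⇒ (r+u−y) = ln(F/S)/T
ln(109.47/110.18) = -0.006465; /T ⇒ -0.008620
y = r + u − ln(F/S)/T = 0.0149 + 0.0317 + 0.008620 = 0.055220
y = 5.52%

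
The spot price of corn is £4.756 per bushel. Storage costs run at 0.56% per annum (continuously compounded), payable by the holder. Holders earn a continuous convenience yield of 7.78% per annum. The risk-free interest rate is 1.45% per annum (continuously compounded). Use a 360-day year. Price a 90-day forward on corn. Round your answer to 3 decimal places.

Net carry = r + u − y = 0.0145 + 0.0056 − 0.0778 = -0.0577
F = S·e^((r+u−y)T) = 4.756 · e^(-0.0577 × 90/360) = 4.756 · e^-0.014425
= 4.756 × 0.985679 = £4.688 per bushel

£4.688 per bushel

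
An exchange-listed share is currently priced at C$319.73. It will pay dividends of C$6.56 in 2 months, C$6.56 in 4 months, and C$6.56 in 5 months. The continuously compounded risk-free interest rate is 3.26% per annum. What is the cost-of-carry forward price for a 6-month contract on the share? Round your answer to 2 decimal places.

PV(dividends) I = 6.56·e^(−0.0326·2/12) + 6.56·e^(−0.0326·4/12) + 6.56·e^(−0.0326·5/12)
I = 6.5245 + 6.4891 + 6.4715 = 19.4851
F = (S − I)·e^(rT) = (319.73 − 19.4851) · e^(0.0326·6/12)
= 300.2449 · e^0.016300 = 300.2449 × 1.016434 = C$305.18

C$305.18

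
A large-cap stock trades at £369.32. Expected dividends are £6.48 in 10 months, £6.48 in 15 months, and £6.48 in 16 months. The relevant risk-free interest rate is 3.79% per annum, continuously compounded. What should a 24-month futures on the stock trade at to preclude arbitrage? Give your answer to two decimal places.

PV(dividends) I = 6.48·e^(−0.0379·10/12) + 6.48·e^(−0.0379·15/12) + 6.48·e^(−0.0379·16/12)
I = 6.2785 + 6.1802 + 6.1607 = 18.6194
F = (S − I)·e^(rT) = (369.32 − 18.6194) · e^(0.0379·24/12)
= 350.7006 · e^0.075800 = 350.7006 × 1.078747 = £378.32

£378.32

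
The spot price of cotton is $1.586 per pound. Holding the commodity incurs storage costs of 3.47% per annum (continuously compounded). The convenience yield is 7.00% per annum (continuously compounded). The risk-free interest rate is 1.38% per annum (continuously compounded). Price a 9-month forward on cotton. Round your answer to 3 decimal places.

Net carry = r + u − y = 0.0138 + 0.0347 − 0.0700 = -0.0215
F = S·e^((r+u−y)T) = 1.586 · e^(-0.0215 × 9/12) = 1.586 · e^-0.016125
= 1.586 × 0.984004 = $1.561 per pound

$1.561 per pound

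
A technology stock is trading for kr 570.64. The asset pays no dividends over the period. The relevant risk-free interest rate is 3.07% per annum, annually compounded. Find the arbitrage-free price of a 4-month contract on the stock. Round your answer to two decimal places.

kr 576.42

F = S · (1+r)^T
= 570.64 × 1.010130
F = kr 576.42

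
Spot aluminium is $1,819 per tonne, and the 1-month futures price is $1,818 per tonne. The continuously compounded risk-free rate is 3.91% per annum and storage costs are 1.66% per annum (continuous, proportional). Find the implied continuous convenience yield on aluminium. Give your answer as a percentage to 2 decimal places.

6.23%

F = S·e^((r+u−y)T) ⇒ (r+u−y) = ln(F/S)/T
ln(1818/1819) = -0.000550; /T ⇒ -0.006600
y = r + u − ln(F/S)/T = 0.0391 + 0.0166 + 0.006600 = 0.062300
y = 6.23%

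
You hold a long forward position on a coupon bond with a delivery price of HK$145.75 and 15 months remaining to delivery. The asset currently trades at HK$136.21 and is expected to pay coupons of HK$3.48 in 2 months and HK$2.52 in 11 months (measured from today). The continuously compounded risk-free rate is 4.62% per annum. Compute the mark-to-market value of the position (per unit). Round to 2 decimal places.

-HK$7.23

PV(remaining coupons) I = 3.48·e^(−0.0462·2/12) + 2.52·e^(−0.0462·11/12) = 5.8688
Current forward F = (S − I)·e^(rT) = (136.21 − 5.8688)·e^(0.0462·15/12) = 130.3412 × 1.059450 = 138.0900
Value (long) = (F − K)·e^(−rT) = (138.0900 − 145.75) × 0.943886 = -7.2302
Value = -HK$7.23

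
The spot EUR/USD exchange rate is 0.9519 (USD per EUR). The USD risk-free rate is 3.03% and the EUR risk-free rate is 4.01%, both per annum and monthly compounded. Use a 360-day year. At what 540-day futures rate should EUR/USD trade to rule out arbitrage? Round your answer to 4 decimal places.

0.9380

By covered interest parity, F = S · (1+r_USD/12)^(12T) / (1+r_EUR/12)^(12T)
= 0.9519 × 1.046439 / 1.061889 = 0.9519 × 0.985450
F = 0.9380 USD per EUR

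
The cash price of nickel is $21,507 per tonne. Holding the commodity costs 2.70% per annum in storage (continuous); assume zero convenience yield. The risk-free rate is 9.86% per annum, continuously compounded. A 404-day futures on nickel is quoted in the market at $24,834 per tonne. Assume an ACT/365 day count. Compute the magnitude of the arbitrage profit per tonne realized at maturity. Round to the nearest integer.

$119 per tonne

Fair futures: F* = S·e^(carry·T), with carry = (r + u) = 0.0986 + 0.0270 = 0.1256
F* = 21507 · e^(0.1256 × 404/365) = 21507 · e^0.139020 = 21507 × 1.149147 = $24714.7045
Market $24834 > fair $24714.7045: forward overpriced → cash-and-carry (buy spot, short the forward).
At maturity, profit = |F_mkt − F*| = |24834 − 24714.7045| = $119 per tonne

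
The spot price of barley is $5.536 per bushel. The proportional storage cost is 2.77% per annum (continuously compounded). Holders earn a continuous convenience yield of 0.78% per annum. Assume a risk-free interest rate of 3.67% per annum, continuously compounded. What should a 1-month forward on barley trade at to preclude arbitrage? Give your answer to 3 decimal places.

$5.562 per bushel

Net carry = r + u − y = 0.0367 + 0.0277 − 0.0078 = 0.0566
F = S·e^((r+u−y)T) = 5.536 · e^(0.0566 × 1/12) = 5.536 · e^0.004717
= 5.536 × 1.004728 = $5.562 per bushel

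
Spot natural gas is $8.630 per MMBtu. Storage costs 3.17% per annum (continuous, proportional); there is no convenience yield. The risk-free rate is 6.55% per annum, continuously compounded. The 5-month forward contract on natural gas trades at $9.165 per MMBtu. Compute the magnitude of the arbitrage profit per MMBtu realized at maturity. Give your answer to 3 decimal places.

Fair forward: F* = S·e^(carry·T), with carry = (r + u) = 0.0655 + 0.0317 = 0.0972
F* = 8.630 · e^(0.0972 × 5/12) = 8.630 · e^0.040500 = 8.630 × 1.041331 = $8.9867
Market $9.165 > fair $8.9867: forward overpriced → cash-and-carry (buy spot, short the forward).
At maturity, profit = |F_mkt − F*| = |9.165 − 8.9867| = $0.178 per MMBtu

$0.178 per MMBtu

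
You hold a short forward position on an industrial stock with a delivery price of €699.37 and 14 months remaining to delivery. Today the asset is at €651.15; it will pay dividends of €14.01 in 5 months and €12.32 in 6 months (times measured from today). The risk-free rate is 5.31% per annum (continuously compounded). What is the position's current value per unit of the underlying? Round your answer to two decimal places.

€31.91

PV(remaining dividends) I = 14.01·e^(−0.0531·5/12) + 12.32·e^(−0.0531·6/12) = 25.7006
Current forward F = (S − I)·e^(rT) = (651.15 − 25.7006)·e^(0.0531·14/12) = 625.4494 × 1.063909 = 665.4212
Value (long) = (F − K)·e^(−rT) = (665.4212 − 699.37) × 0.939930 = -31.9095
Short position value = −(long value) = €31.91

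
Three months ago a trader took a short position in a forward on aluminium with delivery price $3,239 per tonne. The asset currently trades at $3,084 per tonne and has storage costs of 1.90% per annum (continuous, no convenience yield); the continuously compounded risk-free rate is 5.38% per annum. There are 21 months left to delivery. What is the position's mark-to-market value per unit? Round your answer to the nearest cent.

Current fair forward for the remaining 21 months: F = S·e^((r + u)·T), (r + u) = 0.0538 + 0.0190 = 0.0728
F = 3084 · e^(0.0728 × 21/12) = 3084 × 1.13587128 = 3503.0270
Value of long forward = (F − K)·e^(−rT) = (3503.0270 − 3239) · e^(−0.0538·21/12)
= 264.0270 × 0.91014623 = 240.30
Short position value = −(long value) = -$240.30

-$240.30 per tonne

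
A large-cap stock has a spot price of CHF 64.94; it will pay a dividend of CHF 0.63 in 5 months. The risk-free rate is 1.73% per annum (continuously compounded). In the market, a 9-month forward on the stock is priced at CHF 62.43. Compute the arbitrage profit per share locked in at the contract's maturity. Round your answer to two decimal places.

PV(dividends) I = 0.63·e^(−0.0173·5/12) = 0.6255
Fair forward F* = (S − I)·e^(rT) = (64.94 − 0.6255)·e^0.012975 = 64.3145 × 1.013060 = 65.1544
Market CHF 62.43 < fair 65.1544: forward underpriced → reverse cash-and-carry (short the stock, invest proceeds at r, pay the dividends, go long the forward).
Profit at T = |F_mkt − F*| = |62.43 − 65.1544| = CHF 2.72 per share

CHF 2.72 per share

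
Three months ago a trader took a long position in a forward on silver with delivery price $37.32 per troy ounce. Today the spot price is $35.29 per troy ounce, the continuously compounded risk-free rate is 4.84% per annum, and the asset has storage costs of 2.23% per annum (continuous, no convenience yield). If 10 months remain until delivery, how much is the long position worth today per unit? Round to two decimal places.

Current fair forward for the remaining 10 months: F = S·e^((r + u)·T), (r + u) = 0.0484 + 0.0223 = 0.0707
F = 35.29 · e^(0.0707 × 10/12) = 35.29 × 1.060687 = 37.4316
Value of long forward = (F − K)·e^(−rT) = (37.4316 − 37.32) · e^(−0.0484·10/12)
= 0.1116 × 0.960469 = 0.11

$0.11 per troy ounce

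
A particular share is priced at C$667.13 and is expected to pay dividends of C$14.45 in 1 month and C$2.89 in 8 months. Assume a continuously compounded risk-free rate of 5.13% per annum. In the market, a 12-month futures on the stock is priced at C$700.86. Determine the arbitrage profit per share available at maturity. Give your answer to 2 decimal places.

C$16.70 per share

PV(dividends) I = 14.45·e^(−0.0513·1/12) + 2.89·e^(−0.0513·8/12) = 17.1812
Fair futures F* = (S − I)·e^(rT) = (667.13 − 17.1812)·e^0.051300 = 649.9488 × 1.052639 = 684.1615
Market C$700.86 > fair 684.1615: forward overpriced → cash-and-carry (borrow at r, buy the stock and collect the dividends, short the forward).
Profit at T = |F_mkt − F*| = |700.86 − 684.1615| = C$16.70 per share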